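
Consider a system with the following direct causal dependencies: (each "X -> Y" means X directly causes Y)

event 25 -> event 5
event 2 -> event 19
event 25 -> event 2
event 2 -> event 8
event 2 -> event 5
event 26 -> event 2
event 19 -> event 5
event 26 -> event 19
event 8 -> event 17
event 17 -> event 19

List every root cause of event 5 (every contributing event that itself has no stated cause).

event 25, event 26

Tracing upstream from event 5: event 5 ← event 2 ← event 26.
A separate upstream branch: event 5 ← event 25.
Each of those chain origins has no stated cause.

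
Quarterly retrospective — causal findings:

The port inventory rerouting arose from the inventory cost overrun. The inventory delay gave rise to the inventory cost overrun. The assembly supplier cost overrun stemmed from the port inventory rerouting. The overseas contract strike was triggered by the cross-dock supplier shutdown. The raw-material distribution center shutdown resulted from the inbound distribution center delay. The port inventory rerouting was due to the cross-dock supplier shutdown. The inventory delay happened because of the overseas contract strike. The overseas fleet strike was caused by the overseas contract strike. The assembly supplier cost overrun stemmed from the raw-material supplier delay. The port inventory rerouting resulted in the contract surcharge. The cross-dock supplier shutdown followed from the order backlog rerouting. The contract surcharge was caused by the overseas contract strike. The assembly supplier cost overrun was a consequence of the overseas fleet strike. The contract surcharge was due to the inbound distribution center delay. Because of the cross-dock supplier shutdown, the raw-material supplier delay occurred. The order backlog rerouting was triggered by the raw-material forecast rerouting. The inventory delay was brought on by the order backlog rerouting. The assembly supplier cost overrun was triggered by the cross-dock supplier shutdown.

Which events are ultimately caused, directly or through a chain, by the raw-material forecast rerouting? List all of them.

Direct effects: the order backlog rerouting.
2 steps out: the cross-dock supplier shutdown, the inventory delay.
3 steps out: the overseas contract strike, the inventory cost overrun, the port inventory rerouting, the raw-material supplier delay, the assembly supplier cost overrun.
4 steps out: the overseas fleet strike, the contract surcharge.
Not reachable from it: the inbound distribution center delay, the raw-material distribution center shutdown.

the assembly supplier cost overrun, the contract surcharge, the cross-dock supplier shutdown, the inventory cost overrun, the inventory delay, the order backlog rerouting, the overseas contract strike, the overseas fleet strike, the port inventory rerouting, the raw-material supplier delay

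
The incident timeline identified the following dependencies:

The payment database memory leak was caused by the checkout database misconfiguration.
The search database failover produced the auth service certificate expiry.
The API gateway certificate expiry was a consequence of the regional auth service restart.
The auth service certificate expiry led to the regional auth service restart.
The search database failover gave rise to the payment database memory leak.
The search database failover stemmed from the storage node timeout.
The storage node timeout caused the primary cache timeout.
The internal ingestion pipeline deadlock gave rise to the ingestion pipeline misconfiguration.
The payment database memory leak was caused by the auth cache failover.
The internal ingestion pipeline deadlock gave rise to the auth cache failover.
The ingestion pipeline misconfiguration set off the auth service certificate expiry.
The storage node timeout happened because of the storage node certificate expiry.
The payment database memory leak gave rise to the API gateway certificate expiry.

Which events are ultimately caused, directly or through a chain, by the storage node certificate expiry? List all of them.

the API gateway certificate expiry, the auth service certificate expiry, the payment database memory leak, the primary cache timeout, the regional auth service restart, the search database failover, the storage node timeout

Direct effects: the storage node timeout.
2 steps out: the search database failover, the primary cache timeout.
3 steps out: the auth service certificate expiry, the payment database memory leak.
4 steps out: the regional auth service restart, the API gateway certificate expiry.
Not reachable from it: the internal ingestion pipeline deadlock, the ingestion pipeline misconfiguration, the auth cache failover, the checkout database misconfiguration.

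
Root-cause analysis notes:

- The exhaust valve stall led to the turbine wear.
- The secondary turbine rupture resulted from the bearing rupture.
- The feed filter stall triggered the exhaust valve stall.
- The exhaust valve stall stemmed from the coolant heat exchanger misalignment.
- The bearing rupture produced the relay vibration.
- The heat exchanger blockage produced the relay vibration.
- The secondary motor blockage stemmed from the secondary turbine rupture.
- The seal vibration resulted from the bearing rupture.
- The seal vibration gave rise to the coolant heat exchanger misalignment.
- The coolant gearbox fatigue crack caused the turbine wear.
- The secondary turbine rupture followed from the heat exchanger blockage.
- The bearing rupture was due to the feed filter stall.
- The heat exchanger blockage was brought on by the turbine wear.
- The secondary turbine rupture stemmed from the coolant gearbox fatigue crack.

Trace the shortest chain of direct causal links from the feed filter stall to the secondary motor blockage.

the feed filter stall → the bearing rupture
the bearing rupture → the secondary turbine rupture
the secondary turbine rupture → the secondary motor blockage
Length: 3 steps.

the feed filter stall → the bearing rupture → the secondary turbine rupture → the secondary motor blockage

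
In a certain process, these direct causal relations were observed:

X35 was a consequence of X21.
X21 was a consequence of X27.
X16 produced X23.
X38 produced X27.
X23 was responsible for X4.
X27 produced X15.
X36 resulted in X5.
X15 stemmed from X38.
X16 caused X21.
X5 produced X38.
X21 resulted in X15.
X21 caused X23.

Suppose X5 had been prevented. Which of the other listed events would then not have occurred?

X27, X38

Downstream of X5: X38, X27, X21, X23, X35, X15, X4.
Of those, still caused via another path: X21, X23, X35, X15, X4.
The remainder have no surviving cause.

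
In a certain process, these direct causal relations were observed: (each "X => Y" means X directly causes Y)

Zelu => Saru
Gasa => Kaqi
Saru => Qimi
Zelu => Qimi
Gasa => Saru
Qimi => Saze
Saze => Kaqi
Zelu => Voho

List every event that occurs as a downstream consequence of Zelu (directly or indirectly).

Kaqi, Qimi, Saru, Saze, Voho

Direct effects: Voho, Saru, Qimi.
2 steps out: Saze.
3 steps out: Kaqi.
Not reachable from it: Gasa.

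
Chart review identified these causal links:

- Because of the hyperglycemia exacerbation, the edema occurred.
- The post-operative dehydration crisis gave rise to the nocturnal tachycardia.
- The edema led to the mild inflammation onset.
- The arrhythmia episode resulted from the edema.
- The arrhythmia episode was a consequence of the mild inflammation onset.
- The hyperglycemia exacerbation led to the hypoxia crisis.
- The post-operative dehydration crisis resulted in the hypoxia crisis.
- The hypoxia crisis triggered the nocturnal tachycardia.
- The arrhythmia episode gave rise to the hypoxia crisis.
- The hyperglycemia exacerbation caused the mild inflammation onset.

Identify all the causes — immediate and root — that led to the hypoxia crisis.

Immediate causes of the hypoxia crisis: the hyperglycemia exacerbation, the arrhythmia episode, the post-operative dehydration crisis.
Further upstream: the edema, the mild inflammation onset.

the arrhythmia episode, the edema, the hyperglycemia exacerbation, the mild inflammation onset, the post-operative dehydration crisis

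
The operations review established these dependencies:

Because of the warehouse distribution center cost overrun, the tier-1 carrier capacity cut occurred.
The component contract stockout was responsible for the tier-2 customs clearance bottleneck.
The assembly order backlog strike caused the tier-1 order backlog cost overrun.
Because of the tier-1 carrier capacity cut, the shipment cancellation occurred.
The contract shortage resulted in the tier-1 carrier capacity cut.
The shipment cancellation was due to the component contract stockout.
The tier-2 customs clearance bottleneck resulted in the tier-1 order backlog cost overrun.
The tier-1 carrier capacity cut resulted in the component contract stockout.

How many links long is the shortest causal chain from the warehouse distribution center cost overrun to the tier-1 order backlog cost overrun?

4

Shortest chain: the warehouse distribution center cost overrun → the tier-1 carrier capacity cut → the component contract stockout → the tier-2 customs clearance bottleneck → the tier-1 order backlog cost overrun.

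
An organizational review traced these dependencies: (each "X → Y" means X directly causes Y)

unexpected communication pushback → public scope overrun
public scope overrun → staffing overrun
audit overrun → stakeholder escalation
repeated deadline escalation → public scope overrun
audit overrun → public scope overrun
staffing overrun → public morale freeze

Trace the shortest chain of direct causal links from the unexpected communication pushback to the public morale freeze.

the unexpected communication pushback → the public scope overrun
the public scope overrun → the staffing overrun
the staffing overrun → the public morale freeze
Length: 3 steps.

the unexpected communication pushback → the public scope overrun → the staffing overrun → the public morale freeze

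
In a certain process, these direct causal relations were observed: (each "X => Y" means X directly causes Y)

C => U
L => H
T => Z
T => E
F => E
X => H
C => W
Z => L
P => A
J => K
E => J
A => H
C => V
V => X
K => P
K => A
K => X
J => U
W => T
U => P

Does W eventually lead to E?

There is a causal chain: W → T → E.

Yes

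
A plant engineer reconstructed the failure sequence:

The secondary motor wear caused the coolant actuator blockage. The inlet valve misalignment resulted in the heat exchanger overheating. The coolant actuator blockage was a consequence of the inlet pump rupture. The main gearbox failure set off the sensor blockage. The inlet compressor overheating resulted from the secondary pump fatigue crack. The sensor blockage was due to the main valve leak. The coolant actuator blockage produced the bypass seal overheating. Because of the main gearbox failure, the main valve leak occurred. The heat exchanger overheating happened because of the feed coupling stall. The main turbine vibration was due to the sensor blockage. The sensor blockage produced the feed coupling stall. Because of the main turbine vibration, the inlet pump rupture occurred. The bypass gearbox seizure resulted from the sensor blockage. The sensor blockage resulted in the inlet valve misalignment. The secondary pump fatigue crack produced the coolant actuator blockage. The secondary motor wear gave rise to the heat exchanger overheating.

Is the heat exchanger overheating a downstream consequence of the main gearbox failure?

There is a causal chain: the main gearbox failure → the sensor blockage → the feed coupling stall → the heat exchanger overheating.

Yes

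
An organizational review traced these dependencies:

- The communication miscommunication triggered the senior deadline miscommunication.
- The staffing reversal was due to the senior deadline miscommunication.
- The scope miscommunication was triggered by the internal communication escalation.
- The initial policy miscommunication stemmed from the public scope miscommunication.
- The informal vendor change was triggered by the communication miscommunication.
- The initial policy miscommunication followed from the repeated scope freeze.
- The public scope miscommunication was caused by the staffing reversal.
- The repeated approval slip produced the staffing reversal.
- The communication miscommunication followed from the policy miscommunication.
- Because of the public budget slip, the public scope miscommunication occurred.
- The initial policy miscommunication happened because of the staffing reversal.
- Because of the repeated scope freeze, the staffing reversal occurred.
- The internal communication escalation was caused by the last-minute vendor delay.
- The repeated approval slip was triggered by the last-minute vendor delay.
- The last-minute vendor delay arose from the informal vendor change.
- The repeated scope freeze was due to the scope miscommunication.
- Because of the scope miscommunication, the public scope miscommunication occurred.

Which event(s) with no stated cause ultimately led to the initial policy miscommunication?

the policy miscommunication, the public budget slip

Tracing upstream from the initial policy miscommunication: the initial policy miscommunication ← the staffing reversal ← the senior deadline miscommunication ← the communication miscommunication ← the policy miscommunication.
A separate upstream branch: the initial policy miscommunication ← the public scope miscommunication ← the public budget slip.
Each of those chain origins has no stated cause.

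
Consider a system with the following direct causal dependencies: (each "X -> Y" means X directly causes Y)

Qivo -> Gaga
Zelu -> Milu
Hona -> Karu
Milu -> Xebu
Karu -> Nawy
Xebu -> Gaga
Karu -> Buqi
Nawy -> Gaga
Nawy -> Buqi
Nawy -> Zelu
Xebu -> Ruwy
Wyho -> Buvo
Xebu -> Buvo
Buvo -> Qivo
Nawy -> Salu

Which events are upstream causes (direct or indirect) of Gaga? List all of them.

Immediate causes of Gaga: Nawy, Xebu, Qivo.
Further upstream: Hona, Karu, Wyho, Zelu, Milu, Buvo.

Buvo, Hona, Karu, Milu, Nawy, Qivo, Wyho, Xebu, Zelu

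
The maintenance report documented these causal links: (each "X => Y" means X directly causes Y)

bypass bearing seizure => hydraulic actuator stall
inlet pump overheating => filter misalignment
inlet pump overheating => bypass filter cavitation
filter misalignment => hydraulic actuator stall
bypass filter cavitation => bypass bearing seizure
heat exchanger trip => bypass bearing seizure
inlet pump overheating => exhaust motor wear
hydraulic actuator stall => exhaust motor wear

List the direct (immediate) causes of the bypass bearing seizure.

Upstream contributors include the inlet pump overheating, but only the bypass filter cavitation, the heat exchanger trip feed directly into the bypass bearing seizure.

the bypass filter cavitation, the heat exchanger trip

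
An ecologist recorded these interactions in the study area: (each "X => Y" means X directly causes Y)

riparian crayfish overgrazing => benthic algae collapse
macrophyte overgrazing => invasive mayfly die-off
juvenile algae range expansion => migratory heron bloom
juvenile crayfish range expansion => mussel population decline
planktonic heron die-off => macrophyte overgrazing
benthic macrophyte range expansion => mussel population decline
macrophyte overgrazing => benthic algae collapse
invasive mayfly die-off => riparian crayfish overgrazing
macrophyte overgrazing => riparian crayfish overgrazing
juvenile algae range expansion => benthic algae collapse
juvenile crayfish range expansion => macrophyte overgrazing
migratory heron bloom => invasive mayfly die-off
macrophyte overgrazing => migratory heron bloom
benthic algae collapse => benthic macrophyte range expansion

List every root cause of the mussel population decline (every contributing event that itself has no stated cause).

the juvenile algae range expansion, the juvenile crayfish range expansion, the planktonic heron die-off

Tracing upstream from the mussel population decline: the mussel population decline ← the benthic macrophyte range expansion ← the benthic algae collapse ← the macrophyte overgrazing ← the planktonic heron die-off.
A separate upstream branch: the mussel population decline ← the benthic macrophyte range expansion ← the benthic algae collapse ← the juvenile algae range expansion.
A separate upstream branch: the mussel population decline ← the juvenile crayfish range expansion.
Each of those chain origins has no stated cause.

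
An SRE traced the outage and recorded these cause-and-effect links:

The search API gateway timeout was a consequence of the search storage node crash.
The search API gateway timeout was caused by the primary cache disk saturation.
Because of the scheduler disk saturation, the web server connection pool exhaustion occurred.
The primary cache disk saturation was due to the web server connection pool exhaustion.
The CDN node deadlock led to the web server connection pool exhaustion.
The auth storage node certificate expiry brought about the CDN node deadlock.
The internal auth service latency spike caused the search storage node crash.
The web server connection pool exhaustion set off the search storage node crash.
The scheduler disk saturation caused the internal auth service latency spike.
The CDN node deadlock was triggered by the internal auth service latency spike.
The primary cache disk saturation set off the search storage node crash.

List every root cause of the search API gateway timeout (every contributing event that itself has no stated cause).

the auth storage node certificate expiry, the scheduler disk saturation

Tracing upstream from the search API gateway timeout: the search API gateway timeout ← the primary cache disk saturation ← the web server connection pool exhaustion ← the scheduler disk saturation.
A separate upstream branch: the search API gateway timeout ← the primary cache disk saturation ← the web server connection pool exhaustion ← the CDN node deadlock ← the auth storage node certificate expiry.
Each of those chain origins has no stated cause.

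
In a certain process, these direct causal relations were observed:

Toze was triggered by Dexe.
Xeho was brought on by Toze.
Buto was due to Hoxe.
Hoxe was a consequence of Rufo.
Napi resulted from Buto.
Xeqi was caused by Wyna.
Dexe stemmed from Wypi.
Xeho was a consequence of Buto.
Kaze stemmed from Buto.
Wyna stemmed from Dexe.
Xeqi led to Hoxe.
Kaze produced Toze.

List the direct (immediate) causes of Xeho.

Buto, Toze

Upstream contributors include Wypi, Dexe, Wyna, Xeqi, Hoxe, Kaze, Rufo, but only Buto, Toze feed directly into Xeho.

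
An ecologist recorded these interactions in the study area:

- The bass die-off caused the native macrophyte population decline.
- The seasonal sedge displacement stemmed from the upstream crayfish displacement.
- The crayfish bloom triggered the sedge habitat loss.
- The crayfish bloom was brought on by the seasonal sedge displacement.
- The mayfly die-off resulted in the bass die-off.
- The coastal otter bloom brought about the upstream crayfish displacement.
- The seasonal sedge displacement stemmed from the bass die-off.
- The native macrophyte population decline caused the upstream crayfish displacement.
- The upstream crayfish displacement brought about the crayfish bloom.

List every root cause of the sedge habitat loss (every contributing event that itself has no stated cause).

the coastal otter bloom, the mayfly die-off

Tracing upstream from the sedge habitat loss: the sedge habitat loss ← the crayfish bloom ← the seasonal sedge displacement ← the bass die-off ← the mayfly die-off.
A separate upstream branch: the sedge habitat loss ← the crayfish bloom ← the upstream crayfish displacement ← the coastal otter bloom.
Each of those chain origins has no stated cause.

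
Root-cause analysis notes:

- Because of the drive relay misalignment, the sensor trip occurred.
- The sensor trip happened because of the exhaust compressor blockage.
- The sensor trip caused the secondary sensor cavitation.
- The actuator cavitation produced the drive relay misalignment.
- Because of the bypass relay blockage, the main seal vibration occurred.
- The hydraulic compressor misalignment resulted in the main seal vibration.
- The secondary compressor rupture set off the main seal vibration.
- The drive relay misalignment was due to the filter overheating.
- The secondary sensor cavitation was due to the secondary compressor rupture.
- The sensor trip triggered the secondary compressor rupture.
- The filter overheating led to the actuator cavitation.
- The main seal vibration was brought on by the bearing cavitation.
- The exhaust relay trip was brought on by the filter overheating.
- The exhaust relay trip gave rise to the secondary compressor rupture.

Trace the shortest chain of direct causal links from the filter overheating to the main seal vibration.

the filter overheating → the exhaust relay trip → the secondary compressor rupture → the main seal vibration

the filter overheating → the exhaust relay trip
the exhaust relay trip → the secondary compressor rupture
the secondary compressor rupture → the main seal vibration
Length: 3 steps.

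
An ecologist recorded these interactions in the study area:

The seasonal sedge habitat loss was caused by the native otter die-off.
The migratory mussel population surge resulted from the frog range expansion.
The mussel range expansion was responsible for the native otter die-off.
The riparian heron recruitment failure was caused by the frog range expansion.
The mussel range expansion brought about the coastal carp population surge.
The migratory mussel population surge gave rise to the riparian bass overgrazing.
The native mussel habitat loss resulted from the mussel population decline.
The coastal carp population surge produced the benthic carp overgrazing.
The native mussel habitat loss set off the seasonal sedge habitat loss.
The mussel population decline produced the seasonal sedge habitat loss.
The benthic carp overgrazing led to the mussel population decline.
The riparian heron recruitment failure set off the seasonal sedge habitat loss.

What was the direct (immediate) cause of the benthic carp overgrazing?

the coastal carp population surge

Upstream contributors include the mussel range expansion, but only the coastal carp population surge feeds directly into the benthic carp overgrazing.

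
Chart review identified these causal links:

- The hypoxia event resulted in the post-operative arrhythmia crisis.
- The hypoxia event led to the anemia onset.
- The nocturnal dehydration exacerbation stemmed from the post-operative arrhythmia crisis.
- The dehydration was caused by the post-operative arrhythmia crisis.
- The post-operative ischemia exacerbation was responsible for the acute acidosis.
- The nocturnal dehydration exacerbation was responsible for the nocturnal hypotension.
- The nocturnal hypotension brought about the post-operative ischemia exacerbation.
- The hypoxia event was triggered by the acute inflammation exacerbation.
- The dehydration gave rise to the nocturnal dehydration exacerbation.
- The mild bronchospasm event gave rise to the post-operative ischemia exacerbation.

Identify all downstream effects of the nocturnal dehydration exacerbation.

Direct effects: the nocturnal hypotension.
2 steps out: the post-operative ischemia exacerbation.
3 steps out: the acute acidosis.
Not reachable from it: the acute inflammation exacerbation, the hypoxia event, the anemia onset, the post-operative arrhythmia crisis, the dehydration, the mild bronchospasm event.

the acute acidosis, the nocturnal hypotension, the post-operative ischemia exacerbation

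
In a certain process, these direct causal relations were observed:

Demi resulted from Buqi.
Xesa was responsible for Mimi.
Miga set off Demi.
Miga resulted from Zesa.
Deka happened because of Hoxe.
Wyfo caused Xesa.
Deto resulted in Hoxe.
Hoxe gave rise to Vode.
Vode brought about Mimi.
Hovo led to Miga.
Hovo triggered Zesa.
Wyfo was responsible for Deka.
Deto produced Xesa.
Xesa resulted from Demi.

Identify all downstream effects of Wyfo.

Deka, Mimi, Xesa

Direct effects: Deka, Xesa.
2 steps out: Mimi.
Not reachable from it: Deto, Hovo, Buqi, Hoxe, Zesa, Miga, Demi, Vode.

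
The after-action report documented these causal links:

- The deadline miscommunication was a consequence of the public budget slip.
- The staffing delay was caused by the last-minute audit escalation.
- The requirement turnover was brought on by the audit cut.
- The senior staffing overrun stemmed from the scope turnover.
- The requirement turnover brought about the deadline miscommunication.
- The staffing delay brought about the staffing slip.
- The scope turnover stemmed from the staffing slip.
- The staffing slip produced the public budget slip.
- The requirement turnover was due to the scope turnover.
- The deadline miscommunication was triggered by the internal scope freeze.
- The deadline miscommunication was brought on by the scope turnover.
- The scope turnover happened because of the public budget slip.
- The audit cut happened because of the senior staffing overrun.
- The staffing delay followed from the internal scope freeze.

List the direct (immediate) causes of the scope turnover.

Upstream contributors include the internal scope freeze, the last-minute audit escalation, the staffing delay, but only the public budget slip, the staffing slip feed directly into the scope turnover.

the public budget slip, the staffing slip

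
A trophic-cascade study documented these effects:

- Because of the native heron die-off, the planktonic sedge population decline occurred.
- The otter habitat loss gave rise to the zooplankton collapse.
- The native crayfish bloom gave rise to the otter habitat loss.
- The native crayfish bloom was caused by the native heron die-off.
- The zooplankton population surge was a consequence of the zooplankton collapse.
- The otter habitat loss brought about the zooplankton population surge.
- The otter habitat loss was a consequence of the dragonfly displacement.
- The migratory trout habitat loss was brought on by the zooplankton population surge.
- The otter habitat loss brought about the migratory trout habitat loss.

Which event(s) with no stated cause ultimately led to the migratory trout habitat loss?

Tracing upstream from the migratory trout habitat loss: the migratory trout habitat loss ← the otter habitat loss ← the native crayfish bloom ← the native heron die-off.
A separate upstream branch: the migratory trout habitat loss ← the otter habitat loss ← the dragonfly displacement.
Each of those chain origins has no stated cause.

the dragonfly displacement, the native heron die-off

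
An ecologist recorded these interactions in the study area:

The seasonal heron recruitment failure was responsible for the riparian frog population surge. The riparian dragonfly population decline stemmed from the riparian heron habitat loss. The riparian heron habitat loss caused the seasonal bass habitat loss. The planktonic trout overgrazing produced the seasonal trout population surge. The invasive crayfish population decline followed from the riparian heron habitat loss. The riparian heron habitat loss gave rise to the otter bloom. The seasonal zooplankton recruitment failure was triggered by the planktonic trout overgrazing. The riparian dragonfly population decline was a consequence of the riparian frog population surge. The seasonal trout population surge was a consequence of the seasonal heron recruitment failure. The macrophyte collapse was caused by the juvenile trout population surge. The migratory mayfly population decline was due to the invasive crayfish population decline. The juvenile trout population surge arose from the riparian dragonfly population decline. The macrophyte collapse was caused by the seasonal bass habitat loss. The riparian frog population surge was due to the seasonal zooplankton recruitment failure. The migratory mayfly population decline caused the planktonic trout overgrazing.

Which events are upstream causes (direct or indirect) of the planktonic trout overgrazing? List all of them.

the invasive crayfish population decline, the migratory mayfly population decline, the riparian heron habitat loss

Immediate cause of the planktonic trout overgrazing: the migratory mayfly population decline.
Further upstream: the riparian heron habitat loss, the invasive crayfish population decline.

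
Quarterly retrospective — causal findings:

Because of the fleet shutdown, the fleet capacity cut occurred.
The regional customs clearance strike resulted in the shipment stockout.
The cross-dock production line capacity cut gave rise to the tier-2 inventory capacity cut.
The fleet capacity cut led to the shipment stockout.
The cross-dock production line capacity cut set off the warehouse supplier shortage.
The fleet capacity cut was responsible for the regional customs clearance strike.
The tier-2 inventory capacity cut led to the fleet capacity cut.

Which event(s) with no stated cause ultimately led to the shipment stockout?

the cross-dock production line capacity cut, the fleet shutdown

Tracing upstream from the shipment stockout: the shipment stockout ← the fleet capacity cut ← the tier-2 inventory capacity cut ← the cross-dock production line capacity cut.
A separate upstream branch: the shipment stockout ← the fleet capacity cut ← the fleet shutdown.
Each of those chain origins has no stated cause.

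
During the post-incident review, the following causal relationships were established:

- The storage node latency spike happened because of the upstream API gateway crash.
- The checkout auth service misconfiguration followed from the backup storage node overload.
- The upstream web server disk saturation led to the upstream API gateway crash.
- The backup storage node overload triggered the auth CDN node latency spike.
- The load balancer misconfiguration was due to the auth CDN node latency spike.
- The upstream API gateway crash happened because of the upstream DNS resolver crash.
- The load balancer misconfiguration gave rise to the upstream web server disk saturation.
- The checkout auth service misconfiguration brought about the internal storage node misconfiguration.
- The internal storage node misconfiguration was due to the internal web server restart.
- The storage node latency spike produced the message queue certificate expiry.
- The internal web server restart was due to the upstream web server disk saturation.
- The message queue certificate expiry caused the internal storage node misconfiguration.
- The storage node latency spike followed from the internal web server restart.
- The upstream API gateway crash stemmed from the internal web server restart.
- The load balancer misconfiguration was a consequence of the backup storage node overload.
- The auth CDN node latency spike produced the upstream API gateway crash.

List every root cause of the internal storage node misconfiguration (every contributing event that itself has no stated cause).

the backup storage node overload, the upstream DNS resolver crash

Tracing upstream from the internal storage node misconfiguration: the internal storage node misconfiguration ← the message queue certificate expiry ← the storage node latency spike ← the upstream API gateway crash ← the upstream DNS resolver crash.
A separate upstream branch: the internal storage node misconfiguration ← the checkout auth service misconfiguration ← the backup storage node overload.
Each of those chain origins has no stated cause.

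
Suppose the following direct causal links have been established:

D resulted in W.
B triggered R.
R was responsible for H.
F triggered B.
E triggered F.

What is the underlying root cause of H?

E

Tracing upstream from H: H ← R ← B ← F ← E.
E has no stated cause, so it is the root.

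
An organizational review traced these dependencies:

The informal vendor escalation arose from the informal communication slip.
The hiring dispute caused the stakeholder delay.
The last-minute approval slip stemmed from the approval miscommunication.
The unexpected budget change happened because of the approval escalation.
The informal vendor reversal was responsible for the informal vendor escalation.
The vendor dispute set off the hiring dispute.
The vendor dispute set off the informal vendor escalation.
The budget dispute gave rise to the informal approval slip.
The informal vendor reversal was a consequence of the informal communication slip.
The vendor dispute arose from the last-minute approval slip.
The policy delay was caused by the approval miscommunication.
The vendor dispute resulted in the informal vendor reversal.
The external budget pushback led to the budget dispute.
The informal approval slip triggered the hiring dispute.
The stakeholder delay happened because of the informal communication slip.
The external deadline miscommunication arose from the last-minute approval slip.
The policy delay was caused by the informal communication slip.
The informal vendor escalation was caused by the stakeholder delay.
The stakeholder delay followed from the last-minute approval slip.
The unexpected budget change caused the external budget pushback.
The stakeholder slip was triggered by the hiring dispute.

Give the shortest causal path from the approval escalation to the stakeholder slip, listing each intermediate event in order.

the approval escalation → the unexpected budget change
the unexpected budget change → the external budget pushback
the external budget pushback → the budget dispute
the budget dispute → the informal approval slip
the informal approval slip → the hiring dispute
the hiring dispute → the stakeholder slip
Length: 6 steps.

the approval escalation → the unexpected budget change → the external budget pushback → the budget dispute → the informal approval slip → the hiring dispute → the stakeholder slip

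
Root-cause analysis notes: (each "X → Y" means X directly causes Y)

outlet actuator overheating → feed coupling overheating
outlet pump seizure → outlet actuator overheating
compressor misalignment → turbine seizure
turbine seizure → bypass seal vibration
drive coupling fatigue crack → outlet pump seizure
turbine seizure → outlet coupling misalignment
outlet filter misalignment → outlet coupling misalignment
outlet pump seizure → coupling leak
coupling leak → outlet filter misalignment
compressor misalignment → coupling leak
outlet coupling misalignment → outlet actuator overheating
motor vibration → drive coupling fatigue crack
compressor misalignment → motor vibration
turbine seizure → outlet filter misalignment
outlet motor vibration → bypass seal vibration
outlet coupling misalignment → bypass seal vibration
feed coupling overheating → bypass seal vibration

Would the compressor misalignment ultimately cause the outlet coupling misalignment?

There is a causal chain: the compressor misalignment → the turbine seizure → the outlet coupling misalignment.

Yes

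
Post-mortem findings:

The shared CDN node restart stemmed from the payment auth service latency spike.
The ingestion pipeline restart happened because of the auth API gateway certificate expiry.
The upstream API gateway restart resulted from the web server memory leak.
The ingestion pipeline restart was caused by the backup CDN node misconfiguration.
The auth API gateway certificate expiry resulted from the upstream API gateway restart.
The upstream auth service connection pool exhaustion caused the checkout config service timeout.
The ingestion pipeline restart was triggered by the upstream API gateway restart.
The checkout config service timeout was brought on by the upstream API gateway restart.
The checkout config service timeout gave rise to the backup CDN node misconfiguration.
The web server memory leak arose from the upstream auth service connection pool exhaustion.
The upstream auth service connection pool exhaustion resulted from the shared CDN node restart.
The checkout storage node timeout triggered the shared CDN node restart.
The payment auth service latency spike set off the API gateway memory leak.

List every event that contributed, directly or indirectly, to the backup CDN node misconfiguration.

Immediate cause of the backup CDN node misconfiguration: the checkout config service timeout.
Further upstream: the payment auth service latency spike, the shared CDN node restart, the upstream auth service connection pool exhaustion, the web server memory leak, the upstream API gateway restart, the checkout storage node timeout.

the checkout config service timeout, the checkout storage node timeout, the payment auth service latency spike, the shared CDN node restart, the upstream API gateway restart, the upstream auth service connection pool exhaustion, the web server memory leak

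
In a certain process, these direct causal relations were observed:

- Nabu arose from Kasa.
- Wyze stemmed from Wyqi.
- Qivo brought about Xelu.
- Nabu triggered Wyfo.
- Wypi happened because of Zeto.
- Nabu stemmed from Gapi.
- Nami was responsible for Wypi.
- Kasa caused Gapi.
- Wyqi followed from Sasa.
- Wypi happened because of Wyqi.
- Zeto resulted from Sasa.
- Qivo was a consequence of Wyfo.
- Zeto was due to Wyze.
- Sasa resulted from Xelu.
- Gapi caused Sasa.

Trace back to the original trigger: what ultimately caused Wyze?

Kasa

Tracing upstream from Wyze: Wyze ← Wyqi ← Sasa ← Gapi ← Kasa.
Kasa has no stated cause, so it is the root.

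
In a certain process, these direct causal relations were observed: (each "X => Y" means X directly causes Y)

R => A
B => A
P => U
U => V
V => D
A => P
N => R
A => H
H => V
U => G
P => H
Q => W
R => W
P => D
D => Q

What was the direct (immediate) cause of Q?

D

Upstream contributors include N, R, A, P, H, U, V, B, but only D feeds directly into Q.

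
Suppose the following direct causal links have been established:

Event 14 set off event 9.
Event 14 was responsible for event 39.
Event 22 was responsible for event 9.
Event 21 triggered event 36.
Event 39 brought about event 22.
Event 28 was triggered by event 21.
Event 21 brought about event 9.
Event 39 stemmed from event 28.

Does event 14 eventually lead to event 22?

Yes

There is a causal chain: event 14 → event 39 → event 22.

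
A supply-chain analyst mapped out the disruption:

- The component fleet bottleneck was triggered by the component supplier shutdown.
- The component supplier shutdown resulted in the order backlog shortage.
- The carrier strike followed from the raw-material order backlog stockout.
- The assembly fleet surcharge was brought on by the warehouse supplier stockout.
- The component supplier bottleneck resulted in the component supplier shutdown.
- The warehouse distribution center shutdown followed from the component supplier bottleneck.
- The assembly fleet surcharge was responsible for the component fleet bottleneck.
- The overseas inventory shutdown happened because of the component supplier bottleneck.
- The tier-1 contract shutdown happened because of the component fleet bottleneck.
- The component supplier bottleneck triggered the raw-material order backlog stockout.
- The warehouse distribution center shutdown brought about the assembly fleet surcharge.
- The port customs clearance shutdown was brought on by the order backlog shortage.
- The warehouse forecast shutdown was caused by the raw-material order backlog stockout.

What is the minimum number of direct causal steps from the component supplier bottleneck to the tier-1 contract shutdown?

Shortest chain: the component supplier bottleneck → the component supplier shutdown → the component fleet bottleneck → the tier-1 contract shutdown.

3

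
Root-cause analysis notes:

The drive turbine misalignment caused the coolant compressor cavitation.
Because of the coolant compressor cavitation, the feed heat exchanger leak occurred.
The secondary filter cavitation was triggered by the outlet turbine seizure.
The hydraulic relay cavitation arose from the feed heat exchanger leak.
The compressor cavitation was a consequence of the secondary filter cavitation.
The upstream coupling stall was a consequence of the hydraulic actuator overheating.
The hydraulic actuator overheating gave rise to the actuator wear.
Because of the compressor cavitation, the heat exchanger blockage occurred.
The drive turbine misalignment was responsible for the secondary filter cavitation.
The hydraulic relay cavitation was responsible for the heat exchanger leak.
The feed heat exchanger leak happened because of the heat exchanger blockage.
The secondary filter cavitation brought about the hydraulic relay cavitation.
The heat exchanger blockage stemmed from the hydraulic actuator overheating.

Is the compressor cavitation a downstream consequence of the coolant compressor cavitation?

The coolant compressor cavitation leads to the feed heat exchanger leak, the hydraulic relay cavitation, the heat exchanger leak; the compressor cavitation is not among them.

No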